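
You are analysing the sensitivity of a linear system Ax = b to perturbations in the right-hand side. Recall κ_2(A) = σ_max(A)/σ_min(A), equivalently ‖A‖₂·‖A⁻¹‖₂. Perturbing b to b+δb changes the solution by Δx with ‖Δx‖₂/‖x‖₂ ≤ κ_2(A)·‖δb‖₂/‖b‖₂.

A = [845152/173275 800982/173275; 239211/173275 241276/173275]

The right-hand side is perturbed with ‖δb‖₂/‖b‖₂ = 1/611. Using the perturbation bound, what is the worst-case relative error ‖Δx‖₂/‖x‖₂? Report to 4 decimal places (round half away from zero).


form AᵀA = [1234406089/48038761 1175467860/48038761; 1175467860/48038761 1119658036/48038761] with trace 2799125/57121 and determinant 9604/57121
λ_max, λ_min = (2799125/57121 ± √7832906405289/3262808641)/2 = 49, 196/57121
κ = σ_max/σ_min = 7/(14/239) = 119.5000
perturbation bound = 119.5000·1/611 = 0.1956

0.1956


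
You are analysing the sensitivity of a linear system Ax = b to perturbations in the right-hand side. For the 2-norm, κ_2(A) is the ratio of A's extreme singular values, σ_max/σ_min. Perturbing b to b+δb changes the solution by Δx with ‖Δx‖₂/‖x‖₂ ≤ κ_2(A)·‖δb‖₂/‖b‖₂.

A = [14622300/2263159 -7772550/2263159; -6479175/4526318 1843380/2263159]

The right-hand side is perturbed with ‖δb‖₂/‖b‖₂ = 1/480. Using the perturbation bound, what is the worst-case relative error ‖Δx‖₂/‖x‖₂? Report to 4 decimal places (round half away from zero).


0.3382

M = AᵀA = [533745590625/12187718404 -71162610750/3046929601; -71162610750/3046929601 37959894900/3046929601]. tr(M)=2372267025/42172036, det(M)=1265625/10543009
char-poly roots: 225/4 and 22500/10543009
σ_max=√(225/4)=(15/2), σ_min=√(22500/10543009)=(150/3247) → κ = 162.3500
κ_2(A)·‖δb‖/‖b‖ = 0.3382


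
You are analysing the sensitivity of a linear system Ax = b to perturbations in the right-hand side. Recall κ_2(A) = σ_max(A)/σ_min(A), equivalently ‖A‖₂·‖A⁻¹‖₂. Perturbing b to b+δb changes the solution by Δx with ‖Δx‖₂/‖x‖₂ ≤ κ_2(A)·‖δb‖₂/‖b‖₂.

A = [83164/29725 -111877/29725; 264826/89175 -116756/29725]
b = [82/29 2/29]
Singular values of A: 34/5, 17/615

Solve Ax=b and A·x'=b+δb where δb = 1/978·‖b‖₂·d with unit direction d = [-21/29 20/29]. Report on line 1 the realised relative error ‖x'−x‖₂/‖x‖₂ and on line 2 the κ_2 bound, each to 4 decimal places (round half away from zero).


0.0014
0.2515

largest singular value 34/5, smallest 17/615
condition number: (34/5) ÷ (17/615) = 246.0000
worst-case relative error ≤ 246.0000 × 1/978 = 0.2515
solve Ax = b  →  x = [-57.7059 -43.6471]
‖b‖ = 2.8284, ‖x‖ = 72.3535
with δb = [-0.0021 0.0020], A·Δx = δb → ‖Δx‖ = 0.1046
dividing the unrounded norms, ‖Δx‖/‖x‖ = 0.0014
tightness: 0.0014 against a bound of 0.2515 (unrounded ratio ≈ 0.0057)


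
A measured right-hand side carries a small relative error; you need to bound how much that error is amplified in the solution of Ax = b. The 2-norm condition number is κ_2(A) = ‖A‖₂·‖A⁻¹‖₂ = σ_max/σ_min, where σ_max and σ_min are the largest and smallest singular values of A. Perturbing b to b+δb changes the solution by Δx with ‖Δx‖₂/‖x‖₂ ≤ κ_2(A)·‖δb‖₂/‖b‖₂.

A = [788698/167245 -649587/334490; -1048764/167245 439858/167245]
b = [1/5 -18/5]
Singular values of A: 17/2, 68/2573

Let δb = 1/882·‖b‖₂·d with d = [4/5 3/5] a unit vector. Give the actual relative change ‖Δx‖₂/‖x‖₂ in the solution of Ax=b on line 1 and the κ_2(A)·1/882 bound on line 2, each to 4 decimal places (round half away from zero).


σ_max = 17/2, σ_min = 68/2573
condition number: (17/2) ÷ (68/2573) = 321.6250
bound on ‖Δx‖/‖x‖: κ·ε = 321.6250·1/882 = 0.3647
solve Ax = b  →  x = [-28.7805 -69.9910]
2-norm of b is 3.6056; of x, 75.6773
Δx = A⁻¹·δb where δb = 1/882·3.6056·d; ‖Δx‖ = 0.1547
dividing the unrounded norms, ‖Δx‖/‖x‖ = 0.0020
so the bound overstates the realised error by a factor of ≈ 178.4074 (computed from the unrounded values)

0.0020
0.3647


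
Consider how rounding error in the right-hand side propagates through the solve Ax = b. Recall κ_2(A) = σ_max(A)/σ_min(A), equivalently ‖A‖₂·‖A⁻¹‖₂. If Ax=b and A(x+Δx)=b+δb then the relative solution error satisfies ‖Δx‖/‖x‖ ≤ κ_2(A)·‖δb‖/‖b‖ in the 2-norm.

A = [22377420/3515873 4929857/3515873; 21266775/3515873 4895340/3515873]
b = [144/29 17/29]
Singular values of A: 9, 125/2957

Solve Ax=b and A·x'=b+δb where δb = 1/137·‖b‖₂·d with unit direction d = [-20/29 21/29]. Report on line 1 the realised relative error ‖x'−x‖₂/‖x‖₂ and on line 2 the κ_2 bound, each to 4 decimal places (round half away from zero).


largest singular value 9, smallest 125/2957
condition number: 9 ÷ (125/2957) = 212.9040
perturbation bound = 212.9040·1/137 = 1.5540
solve Ax = b  →  x = [16.0119 -69.1395]
‖b‖₂ = 5.0000 and ‖x‖₂ = 70.9694
re-solving with b+δb shifts x by Δx of norm 0.8634
realised ‖Δx‖/‖x‖ = 0.0122
realised/bound (from unrounded values) ≈ 0.0078

0.0122
1.5540


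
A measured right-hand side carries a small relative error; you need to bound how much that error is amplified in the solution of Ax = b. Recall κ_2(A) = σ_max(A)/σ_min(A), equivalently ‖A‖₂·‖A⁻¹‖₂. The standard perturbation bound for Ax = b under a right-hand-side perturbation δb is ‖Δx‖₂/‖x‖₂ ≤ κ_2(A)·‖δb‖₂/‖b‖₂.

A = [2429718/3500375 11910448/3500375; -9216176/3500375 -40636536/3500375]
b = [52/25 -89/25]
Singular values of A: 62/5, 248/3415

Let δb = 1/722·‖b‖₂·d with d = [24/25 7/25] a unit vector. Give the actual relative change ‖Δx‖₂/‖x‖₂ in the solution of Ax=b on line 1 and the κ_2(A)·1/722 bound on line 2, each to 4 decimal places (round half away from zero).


0.0057
0.2365

largest singular value 62/5, smallest 248/3415
κ_2(A) = (62/5) / (248/3415) = 170.7500
perturbation bound = 170.7500·1/722 = 0.2365
solve Ax = b  →  x = [-13.3635 3.3374]
2-norm of b is 4.1231; of x, 13.7739
with δb = [0.0055 0.0016], A·Δx = δb → ‖Δx‖ = 0.0786
dividing the unrounded norms, ‖Δx‖/‖x‖ = 0.0057
realised/bound (from unrounded values) ≈ 0.0241


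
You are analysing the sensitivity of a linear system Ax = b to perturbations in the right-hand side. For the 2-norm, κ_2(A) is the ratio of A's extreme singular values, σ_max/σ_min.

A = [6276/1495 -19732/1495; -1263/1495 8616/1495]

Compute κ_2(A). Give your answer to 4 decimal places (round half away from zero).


17.2500

form AᵀA = [48501/2645 -159432/2645; -159432/2645 548624/2645] with trace 119425/529 and determinant 90000/529
solving λ² − 119425/529·λ + 90000/529 = 0 gives λ = 225, 400/529
κ = σ_max/σ_min = 15/(20/23) = 17.2500


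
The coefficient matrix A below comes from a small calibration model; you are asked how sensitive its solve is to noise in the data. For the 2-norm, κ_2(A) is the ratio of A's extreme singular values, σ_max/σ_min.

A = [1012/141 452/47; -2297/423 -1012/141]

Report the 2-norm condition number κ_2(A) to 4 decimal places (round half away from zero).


M = AᵀA = [14493505/178929 6441380/59643; 6441380/59643 2862880/19881]. tr(M)=40259425/178929, det(M)=10000/19881
solving λ² − 40259425/178929·λ + 10000/19881 = 0 gives λ = 225, 400/178929
so κ_2 = √(225 / (400/178929)) = 317.2500

317.2500


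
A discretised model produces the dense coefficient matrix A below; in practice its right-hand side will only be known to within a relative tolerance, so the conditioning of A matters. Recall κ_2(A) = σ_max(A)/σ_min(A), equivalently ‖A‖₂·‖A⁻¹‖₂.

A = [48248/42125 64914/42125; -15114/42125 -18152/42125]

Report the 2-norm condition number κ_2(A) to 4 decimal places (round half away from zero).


M = AᵀA = [4090084/2839225 5450112/2839225; 5450112/2839225 7269316/2839225]. tr(M)=454376/113569, det(M)=400/113569
eigenvalues of AᵀA: λ = (tr ± √(tr²−4·det))/2 = 4, 100/113569
so κ_2 = √(4 / (100/113569)) = 67.4000

67.4000


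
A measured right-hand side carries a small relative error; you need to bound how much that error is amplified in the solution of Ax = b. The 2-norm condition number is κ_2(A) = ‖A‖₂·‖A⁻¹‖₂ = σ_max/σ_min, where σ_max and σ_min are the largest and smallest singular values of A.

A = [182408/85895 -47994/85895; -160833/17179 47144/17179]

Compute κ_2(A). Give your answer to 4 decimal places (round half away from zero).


M = AᵀA = [404493769/4389025 -117972792/4389025; -117972792/4389025 34424356/4389025]. tr(M)=17556725/175561, det(M)=62500/175561
char-poly roots: 100 and 625/175561
σ_max=√100=10, σ_min=√(625/175561)=(25/419) → κ = 167.6000

167.6000


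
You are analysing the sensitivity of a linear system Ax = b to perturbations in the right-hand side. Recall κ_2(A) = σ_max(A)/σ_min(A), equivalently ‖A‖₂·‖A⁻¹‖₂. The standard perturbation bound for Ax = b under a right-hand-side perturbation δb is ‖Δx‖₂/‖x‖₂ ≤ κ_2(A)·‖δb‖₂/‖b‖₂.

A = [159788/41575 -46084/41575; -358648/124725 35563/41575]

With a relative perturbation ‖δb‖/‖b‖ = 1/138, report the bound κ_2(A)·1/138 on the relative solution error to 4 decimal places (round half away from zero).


1.8076

form AᵀA = [14336729296/622253025 -1393824376/207417675; -1393824376/207417675 135538481/69139225] with trace 622263025/24890121 and determinant 250000/24890121
λ_max, λ_min = (622263025/24890121 ± √387186382161150625/619518123394641)/2 = 25, 10000/24890121
so κ_2 = √(25 / (10000/24890121)) = 249.4500
perturbation bound = 249.4500·1/138 = 1.8076


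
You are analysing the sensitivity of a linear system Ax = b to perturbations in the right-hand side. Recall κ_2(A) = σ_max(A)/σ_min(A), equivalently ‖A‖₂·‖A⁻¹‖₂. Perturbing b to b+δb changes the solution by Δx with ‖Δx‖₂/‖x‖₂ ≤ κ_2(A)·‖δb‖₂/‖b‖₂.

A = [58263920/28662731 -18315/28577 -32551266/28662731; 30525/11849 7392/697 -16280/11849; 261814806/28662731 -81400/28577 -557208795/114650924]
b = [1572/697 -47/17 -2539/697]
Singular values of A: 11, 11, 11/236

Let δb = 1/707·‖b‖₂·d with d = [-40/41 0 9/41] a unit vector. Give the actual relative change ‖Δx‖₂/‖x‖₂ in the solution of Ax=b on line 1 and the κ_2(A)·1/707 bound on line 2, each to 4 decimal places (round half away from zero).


σ_max = 11, σ_min = 11/236
κ = σ_max/σ_min = 11/(11/236) = 236.0000
perturbation bound = 236.0000·1/707 = 0.3338
solve Ax = b  →  x = [-30.5842 -0.1685 -56.6339]
2-norm of b is 5.0990; of x, 64.3647
δb = ε·‖b‖·d = [-0.0070 0.0000 0.0016]; solving A·Δx = δb gives ‖Δx‖ = 0.1547
dividing the unrounded norms, ‖Δx‖/‖x‖ = 0.0024
tightness: 0.0024 against a bound of 0.3338 (unrounded ratio ≈ 0.0072)

0.0024
0.3338


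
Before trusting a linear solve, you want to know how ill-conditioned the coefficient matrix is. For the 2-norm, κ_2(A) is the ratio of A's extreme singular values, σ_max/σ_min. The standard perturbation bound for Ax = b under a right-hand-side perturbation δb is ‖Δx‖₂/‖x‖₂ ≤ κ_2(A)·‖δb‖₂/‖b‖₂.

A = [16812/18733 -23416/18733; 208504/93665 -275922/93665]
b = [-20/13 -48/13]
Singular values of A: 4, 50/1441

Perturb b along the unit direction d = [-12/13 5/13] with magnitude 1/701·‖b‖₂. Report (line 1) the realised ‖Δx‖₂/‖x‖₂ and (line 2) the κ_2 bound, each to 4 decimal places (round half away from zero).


0.1645
0.1645

from the listed singular values, σ₁ = 4, σ_n = 50/1441
κ_2(A) = 4 / (50/1441) = 115.2800
perturbation bound = 115.2800·1/701 = 0.1645
solve Ax = b  →  x = [-0.6000 0.8000]
‖b‖ = 4.0000, ‖x‖ = 1.0000
δb = ε·‖b‖·d = [-0.0053 0.0022]; solving A·Δx = δb gives ‖Δx‖ = 0.1645
relative error = 0.1645
realised/bound = 1 exactly: the bound is attained for this b and d


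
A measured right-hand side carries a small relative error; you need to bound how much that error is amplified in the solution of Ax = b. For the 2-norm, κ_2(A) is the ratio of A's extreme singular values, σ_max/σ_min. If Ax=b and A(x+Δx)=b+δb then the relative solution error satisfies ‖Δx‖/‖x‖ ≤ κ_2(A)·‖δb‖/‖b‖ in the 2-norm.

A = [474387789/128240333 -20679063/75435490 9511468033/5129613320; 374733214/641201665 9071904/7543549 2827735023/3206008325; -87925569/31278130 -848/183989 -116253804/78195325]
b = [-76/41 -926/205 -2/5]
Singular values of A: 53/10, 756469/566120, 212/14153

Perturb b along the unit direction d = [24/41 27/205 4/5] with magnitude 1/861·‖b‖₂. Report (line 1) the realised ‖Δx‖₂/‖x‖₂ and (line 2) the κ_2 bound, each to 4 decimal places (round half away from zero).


σ_max = 53/10, σ_min = 212/14153
condition number: (53/10) ÷ (212/14153) = 353.8250
κ_2(A)·‖δb‖/‖b‖ = 0.4109
solve Ax = b  →  x = [58.2080 48.5902 -109.9419]
2-norm of b is 4.8990; of x, 133.5530
with δb = [0.0033 0.0007 0.0046], A·Δx = δb → ‖Δx‖ = 0.3799
dividing the unrounded norms, ‖Δx‖/‖x‖ = 0.0028
tightness: 0.0028 against a bound of 0.4109 (unrounded ratio ≈ 0.0069)

0.0028
0.4109


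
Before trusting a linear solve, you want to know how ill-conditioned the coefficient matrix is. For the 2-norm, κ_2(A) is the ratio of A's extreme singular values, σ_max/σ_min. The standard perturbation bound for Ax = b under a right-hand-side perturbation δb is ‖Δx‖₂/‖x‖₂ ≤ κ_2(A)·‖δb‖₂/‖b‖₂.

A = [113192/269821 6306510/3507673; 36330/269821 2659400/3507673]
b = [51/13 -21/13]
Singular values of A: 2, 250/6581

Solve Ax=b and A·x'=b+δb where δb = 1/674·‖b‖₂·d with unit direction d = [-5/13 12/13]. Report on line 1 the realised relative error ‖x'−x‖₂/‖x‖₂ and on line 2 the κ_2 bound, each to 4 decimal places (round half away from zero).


0.0021
0.0781

largest singular value 2, smallest 250/6581
κ = σ_max/σ_min = 2/(250/6581) = 52.6480
worst-case relative error ≤ 52.6480 × 1/674 = 0.0781
solve Ax = b  →  x = [77.3751 -15.8719]
2-norm of b is 4.2426; of x, 78.9862
re-solving with b+δb shifts x by Δx of norm 0.1657
realised ‖Δx‖/‖x‖ = 0.0021
realised/bound (from unrounded values) ≈ 0.0269


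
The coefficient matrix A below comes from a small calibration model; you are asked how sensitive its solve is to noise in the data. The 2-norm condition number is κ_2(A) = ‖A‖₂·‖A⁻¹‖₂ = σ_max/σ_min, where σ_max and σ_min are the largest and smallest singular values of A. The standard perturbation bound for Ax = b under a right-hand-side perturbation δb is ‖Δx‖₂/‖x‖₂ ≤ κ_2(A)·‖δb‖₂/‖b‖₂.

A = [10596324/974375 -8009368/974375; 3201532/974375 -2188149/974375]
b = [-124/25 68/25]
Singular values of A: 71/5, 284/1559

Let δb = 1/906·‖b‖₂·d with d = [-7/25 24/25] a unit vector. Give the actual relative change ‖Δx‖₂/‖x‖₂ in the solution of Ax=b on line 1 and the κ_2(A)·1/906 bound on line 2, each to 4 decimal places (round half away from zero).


0.0016
0.0860

σ_max = 71/5, σ_min = 284/1559
κ_2(A) = (71/5) / (284/1559) = 77.9500
perturbation bound = 77.9500·1/906 = 0.0860
solve Ax = b  →  x = [12.9493 17.7352]
‖b‖ = 5.6569, ‖x‖ = 21.9596
re-solving with b+δb shifts x by Δx of norm 0.0343
realised ‖Δx‖/‖x‖ = 0.0016
realised/bound (from unrounded values) ≈ 0.0181


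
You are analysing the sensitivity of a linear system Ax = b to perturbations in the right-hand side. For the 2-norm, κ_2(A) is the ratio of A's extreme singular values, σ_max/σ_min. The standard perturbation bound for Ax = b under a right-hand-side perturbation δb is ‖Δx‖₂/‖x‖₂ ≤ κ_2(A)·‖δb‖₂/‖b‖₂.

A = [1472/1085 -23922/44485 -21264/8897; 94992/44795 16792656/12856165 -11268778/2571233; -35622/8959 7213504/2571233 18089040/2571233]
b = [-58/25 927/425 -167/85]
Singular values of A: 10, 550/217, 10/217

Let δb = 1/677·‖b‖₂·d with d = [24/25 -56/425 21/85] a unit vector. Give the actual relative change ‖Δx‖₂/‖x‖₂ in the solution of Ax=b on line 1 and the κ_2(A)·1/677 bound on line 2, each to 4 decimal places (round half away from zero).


0.0018
0.3205

σ_max = 10, σ_min = 10/217
κ = σ_max/σ_min = 10/(10/217) = 217.0000
perturbation bound = 217.0000·1/677 = 0.3205
solve Ax = b  →  x = [-57.3471 -6.3786 -30.1469]
‖b‖ = 3.7417, ‖x‖ = 65.1015
re-solving with b+δb shifts x by Δx of norm 0.1199
realised ‖Δx‖/‖x‖ = 0.0018
realised/bound (from unrounded values) ≈ 0.0057


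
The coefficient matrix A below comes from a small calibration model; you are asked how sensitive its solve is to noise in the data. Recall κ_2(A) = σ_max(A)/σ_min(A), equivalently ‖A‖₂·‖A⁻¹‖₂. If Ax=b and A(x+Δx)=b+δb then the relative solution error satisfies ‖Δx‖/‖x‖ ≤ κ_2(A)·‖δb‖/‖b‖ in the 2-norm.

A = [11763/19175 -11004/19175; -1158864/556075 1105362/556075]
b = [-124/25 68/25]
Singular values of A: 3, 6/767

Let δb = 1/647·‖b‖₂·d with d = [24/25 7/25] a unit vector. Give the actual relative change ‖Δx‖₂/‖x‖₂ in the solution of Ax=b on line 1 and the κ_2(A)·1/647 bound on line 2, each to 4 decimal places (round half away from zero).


from the listed singular values, σ₁ = 3, σ_n = 6/767
condition number: 3 ÷ (6/767) = 383.5000
κ_2(A)·‖δb‖/‖b‖ = 0.5927
solve Ax = b  →  x = [-353.6092 -369.3563]
‖b‖ = 5.6569, ‖x‖ = 511.3351
with δb = [0.0084 0.0024], A·Δx = δb → ‖Δx‖ = 1.1177
relative error = 0.0022
realised/bound (from unrounded values) ≈ 0.0037

0.0022
0.5927


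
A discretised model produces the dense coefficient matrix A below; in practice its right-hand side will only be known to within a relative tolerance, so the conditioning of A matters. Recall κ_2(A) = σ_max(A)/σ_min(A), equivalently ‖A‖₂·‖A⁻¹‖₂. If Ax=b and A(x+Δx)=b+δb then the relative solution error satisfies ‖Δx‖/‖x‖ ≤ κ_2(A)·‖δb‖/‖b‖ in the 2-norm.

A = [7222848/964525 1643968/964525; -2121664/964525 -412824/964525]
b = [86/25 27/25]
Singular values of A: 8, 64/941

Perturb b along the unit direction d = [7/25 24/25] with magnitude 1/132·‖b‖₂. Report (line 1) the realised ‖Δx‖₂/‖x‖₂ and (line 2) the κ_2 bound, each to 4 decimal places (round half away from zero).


σ_max = 8, σ_min = 64/941
κ_2(A) = 8 / (64/941) = 117.6250
bound on ‖Δx‖/‖x‖: κ·ε = 117.6250·1/132 = 0.8911
solve Ax = b  →  x = [-6.0892 28.7713]
‖b‖₂ = 3.6056 and ‖x‖₂ = 29.4086
δb = ε·‖b‖·d = [0.0076 0.0262]; solving A·Δx = δb gives ‖Δx‖ = 0.4016
relative error = 0.0137
realised/bound (from unrounded values) ≈ 0.0153

0.0137
0.8911


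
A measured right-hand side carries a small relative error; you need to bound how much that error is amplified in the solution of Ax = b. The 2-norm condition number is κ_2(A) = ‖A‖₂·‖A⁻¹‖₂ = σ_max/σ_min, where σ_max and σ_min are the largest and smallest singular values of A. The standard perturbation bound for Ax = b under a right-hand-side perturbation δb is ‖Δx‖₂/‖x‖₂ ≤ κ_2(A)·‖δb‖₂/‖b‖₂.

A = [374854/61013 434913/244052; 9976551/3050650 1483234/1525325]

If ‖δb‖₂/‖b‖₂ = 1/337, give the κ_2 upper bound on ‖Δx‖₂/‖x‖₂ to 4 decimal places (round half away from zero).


form AᵀA = [1559932087009/32202302500 227488179681/16101151250; 227488179681/16101151250 530858315089/128809210000] with trace 10832938661/206094736 and determinant 17682025/824378944
char-poly roots: 841/16 and 21025/51523684
κ_2(A) = √(λ_max/λ_min) = √((841/16) / (21025/51523684)) = 358.9000
κ_2(A)·‖δb‖/‖b‖ = 1.0650

1.0650


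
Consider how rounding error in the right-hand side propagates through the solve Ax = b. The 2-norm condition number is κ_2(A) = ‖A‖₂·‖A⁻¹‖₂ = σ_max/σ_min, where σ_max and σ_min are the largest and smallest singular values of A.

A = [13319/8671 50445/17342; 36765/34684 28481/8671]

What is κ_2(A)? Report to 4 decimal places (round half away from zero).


11.5000

M = AᵀA = [4982161/1430416 2842875/357604; 2842875/357604 6883909/357604]. tr(M)=192413/8464, det(M)=130321/33856
λ_max, λ_min = (192413/8464 ± √35919725625/71639296)/2 = 361/16, 361/2116
so κ_2 = √((361/16) / (361/2116)) = 11.5000


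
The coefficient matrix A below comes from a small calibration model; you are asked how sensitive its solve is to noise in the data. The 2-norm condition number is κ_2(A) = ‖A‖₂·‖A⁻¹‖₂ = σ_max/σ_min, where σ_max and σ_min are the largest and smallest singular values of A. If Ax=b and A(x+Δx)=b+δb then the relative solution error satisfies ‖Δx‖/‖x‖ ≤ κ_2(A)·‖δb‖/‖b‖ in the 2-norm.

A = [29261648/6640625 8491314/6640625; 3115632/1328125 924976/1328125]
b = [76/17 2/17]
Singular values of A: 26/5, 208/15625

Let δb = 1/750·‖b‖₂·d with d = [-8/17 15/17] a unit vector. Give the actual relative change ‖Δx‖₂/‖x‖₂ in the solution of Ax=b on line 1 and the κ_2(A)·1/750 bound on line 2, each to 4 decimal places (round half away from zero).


0.0030
0.5208

from the listed singular values, σ₁ = 26/5, σ_n = 208/15625
condition number: (26/5) ÷ (208/15625) = 390.6250
perturbation bound = 390.6250·1/750 = 0.5208
solve Ax = b  →  x = [42.8058 -144.0154]
2-norm of b is 4.4721; of x, 150.2424
re-solving with b+δb shifts x by Δx of norm 0.4479
realised ‖Δx‖/‖x‖ = 0.0030
realised/bound (from unrounded values) ≈ 0.0057


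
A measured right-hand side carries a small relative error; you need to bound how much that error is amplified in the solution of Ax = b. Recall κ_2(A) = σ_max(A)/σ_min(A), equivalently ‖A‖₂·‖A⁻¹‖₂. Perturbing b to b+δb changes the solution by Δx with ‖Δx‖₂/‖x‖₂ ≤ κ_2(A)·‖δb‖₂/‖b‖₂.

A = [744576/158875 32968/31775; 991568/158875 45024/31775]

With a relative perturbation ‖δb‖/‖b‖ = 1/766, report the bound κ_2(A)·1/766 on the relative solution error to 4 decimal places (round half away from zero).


M = AᵀA = [61504020736/1009650625 2767661568/201930125; 2767661568/201930125 124561984/40386025]. tr(M)=38440256/600625, det(M)=16384/600625
λ_max, λ_min = (38440256/600625 ± √1477613918785536/360750390625)/2 = 64, 256/600625
κ_2(A) = √(λ_max/λ_min) = √(64 / (256/600625)) = 387.5000
worst-case relative error ≤ 387.5000 × 1/766 = 0.5059

0.5059


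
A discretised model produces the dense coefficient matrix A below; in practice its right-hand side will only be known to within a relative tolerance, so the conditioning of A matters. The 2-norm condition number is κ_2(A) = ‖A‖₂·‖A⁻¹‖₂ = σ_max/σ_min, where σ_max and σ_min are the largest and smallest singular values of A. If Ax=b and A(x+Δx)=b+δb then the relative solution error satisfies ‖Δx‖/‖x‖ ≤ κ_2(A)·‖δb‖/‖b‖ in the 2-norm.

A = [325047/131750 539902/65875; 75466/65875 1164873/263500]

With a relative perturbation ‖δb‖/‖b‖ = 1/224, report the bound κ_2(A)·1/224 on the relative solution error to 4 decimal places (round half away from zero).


0.2768

M = AᵀA = [444415297/60062500 759334527/30031250; 759334527/30031250 20833341937/240250000]. tr(M)=7235521/76880, det(M)=88529281/38440000
λ_max, λ_min = (7235521/76880 ± √1307457877311369/147763360000)/2 = 9409/100, 9409/384400
κ_2(A) = √(λ_max/λ_min) = √((9409/100) / (9409/384400)) = 62.0000
κ_2(A)·‖δb‖/‖b‖ = 0.2768


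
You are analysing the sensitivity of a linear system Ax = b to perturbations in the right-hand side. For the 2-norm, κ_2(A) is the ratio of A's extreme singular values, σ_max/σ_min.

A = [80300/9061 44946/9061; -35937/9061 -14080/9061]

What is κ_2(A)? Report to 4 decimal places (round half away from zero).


form AᵀA = [45796201/485809 24350040/485809; 24350040/485809 13126564/485809] with trace 203885/1681 and determinant 58564/1681
eigenvalues of AᵀA: λ = (tr ± √(tr²−4·det))/2 = 121, 484/1681
σ_max=√121=11, σ_min=√(484/1681)=(22/41) → κ = 20.5000

20.5000


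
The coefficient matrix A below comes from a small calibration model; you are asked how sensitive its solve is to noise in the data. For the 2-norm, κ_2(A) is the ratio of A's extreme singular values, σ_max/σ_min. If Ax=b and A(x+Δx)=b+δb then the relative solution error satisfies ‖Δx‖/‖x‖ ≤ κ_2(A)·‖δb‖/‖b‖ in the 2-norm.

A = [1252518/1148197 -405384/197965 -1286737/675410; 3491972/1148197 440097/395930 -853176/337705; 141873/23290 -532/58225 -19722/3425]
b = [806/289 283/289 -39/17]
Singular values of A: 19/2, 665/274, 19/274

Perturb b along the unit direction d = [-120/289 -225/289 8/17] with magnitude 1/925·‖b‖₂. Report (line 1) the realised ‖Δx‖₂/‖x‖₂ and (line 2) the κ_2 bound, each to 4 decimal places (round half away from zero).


0.0013
0.1481

largest singular value 19/2, smallest 19/274
κ_2(A) = (19/2) / (19/274) = 137.0000
perturbation bound = 137.0000·1/925 = 0.1481
solve Ax = b  →  x = [-28.8785 11.3226 -30.1698]
‖b‖ = 3.7417, ‖x‖ = 43.2711
with δb = [-0.0017 -0.0031 0.0019], A·Δx = δb → ‖Δx‖ = 0.0583
relative error = 0.0013
tightness: 0.0013 against a bound of 0.1481 (unrounded ratio ≈ 0.0091)


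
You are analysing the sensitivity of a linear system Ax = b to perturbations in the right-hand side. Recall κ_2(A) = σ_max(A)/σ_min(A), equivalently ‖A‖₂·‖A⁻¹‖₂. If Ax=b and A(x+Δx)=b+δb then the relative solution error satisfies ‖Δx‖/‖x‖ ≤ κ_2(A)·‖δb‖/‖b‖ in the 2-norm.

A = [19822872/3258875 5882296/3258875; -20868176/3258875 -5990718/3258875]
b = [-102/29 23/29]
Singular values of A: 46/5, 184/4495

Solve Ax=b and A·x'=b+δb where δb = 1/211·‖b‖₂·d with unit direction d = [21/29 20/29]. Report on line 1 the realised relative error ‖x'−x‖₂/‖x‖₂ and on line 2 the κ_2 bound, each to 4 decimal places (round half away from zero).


largest singular value 46/5, smallest 184/4495
condition number: (46/5) ÷ (184/4495) = 224.7500
bound on ‖Δx‖/‖x‖: κ·ε = 224.7500·1/211 = 1.0652
solve Ax = b  →  x = [13.3674 -46.9957]
‖b‖₂ = 3.6056 and ‖x‖₂ = 48.8598
with δb = [0.0124 0.0118], A·Δx = δb → ‖Δx‖ = 0.4174
realised ‖Δx‖/‖x‖ = 0.0085
realised/bound (from unrounded values) ≈ 0.0080

0.0085
1.0652


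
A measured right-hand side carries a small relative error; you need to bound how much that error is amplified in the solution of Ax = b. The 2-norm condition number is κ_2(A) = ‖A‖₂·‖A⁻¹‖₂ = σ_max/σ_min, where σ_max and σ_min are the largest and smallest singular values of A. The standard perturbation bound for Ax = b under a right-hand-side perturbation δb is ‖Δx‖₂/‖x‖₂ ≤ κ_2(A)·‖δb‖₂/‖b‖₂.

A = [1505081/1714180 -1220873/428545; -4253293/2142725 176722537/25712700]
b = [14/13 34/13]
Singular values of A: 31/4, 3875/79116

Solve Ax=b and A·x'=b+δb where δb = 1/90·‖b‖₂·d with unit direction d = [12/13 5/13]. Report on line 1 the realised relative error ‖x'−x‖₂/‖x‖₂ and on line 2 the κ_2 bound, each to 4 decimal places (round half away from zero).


0.0157
1.7581

from the listed singular values, σ₁ = 31/4, σ_n = 3875/79116
κ = σ_max/σ_min = (31/4)/(3875/79116) = 158.2320
κ_2(A)·‖δb‖/‖b‖ = 1.7581
solve Ax = b  →  x = [39.1284 11.6813]
‖b‖₂ = 2.8284 and ‖x‖₂ = 40.8349
δb = ε·‖b‖·d = [0.0290 0.0121]; solving A·Δx = δb gives ‖Δx‖ = 0.6416
realised ‖Δx‖/‖x‖ = 0.0157
tightness: 0.0157 against a bound of 1.7581 (unrounded ratio ≈ 0.0089)


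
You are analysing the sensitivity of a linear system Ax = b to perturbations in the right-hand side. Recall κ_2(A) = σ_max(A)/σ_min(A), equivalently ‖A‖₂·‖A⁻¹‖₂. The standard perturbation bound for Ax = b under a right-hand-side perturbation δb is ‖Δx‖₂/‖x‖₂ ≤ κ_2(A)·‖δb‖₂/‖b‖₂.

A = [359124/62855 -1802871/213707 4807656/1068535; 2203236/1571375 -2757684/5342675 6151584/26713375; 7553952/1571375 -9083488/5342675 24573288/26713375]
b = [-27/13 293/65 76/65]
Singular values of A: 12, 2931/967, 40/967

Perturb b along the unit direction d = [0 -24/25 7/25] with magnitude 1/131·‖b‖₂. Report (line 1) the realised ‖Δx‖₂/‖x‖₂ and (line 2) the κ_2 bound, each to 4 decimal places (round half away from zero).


0.0097
2.2145

σ_max = 12, σ_min = 40/967
κ_2(A) = 12 / (40/967) = 290.1000
perturbation bound = 290.1000·1/131 = 2.2145
solve Ax = b  →  x = [0.7418 -44.9231 -85.6344]
‖b‖ = 5.0990, ‖x‖ = 96.7051
re-solving with b+δb shifts x by Δx of norm 0.9410
relative error = 0.0097
so the bound overstates the realised error by a factor of ≈ 227.5852 (computed from the unrounded values)


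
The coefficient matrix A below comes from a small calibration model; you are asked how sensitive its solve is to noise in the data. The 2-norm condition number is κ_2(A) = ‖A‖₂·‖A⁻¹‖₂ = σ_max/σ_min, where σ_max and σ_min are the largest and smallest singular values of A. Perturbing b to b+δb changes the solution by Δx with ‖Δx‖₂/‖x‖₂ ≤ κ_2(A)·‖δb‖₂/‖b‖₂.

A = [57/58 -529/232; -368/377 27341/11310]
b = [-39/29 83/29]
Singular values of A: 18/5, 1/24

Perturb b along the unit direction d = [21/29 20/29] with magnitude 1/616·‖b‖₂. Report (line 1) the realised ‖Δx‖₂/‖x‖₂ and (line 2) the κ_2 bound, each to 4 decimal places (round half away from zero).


0.0051
0.1403

largest singular value 18/5, smallest 1/24
condition number: (18/5) ÷ (1/24) = 86.4000
κ_2(A)·‖δb‖/‖b‖ = 0.1403
solve Ax = b  →  x = [21.8333 10.0000]
‖b‖₂ = 3.1623 and ‖x‖₂ = 24.0145
Δx = A⁻¹·δb where δb = 1/616·3.1623·d; ‖Δx‖ = 0.1232
dividing the unrounded norms, ‖Δx‖/‖x‖ = 0.0051
realised/bound (from unrounded values) ≈ 0.0366


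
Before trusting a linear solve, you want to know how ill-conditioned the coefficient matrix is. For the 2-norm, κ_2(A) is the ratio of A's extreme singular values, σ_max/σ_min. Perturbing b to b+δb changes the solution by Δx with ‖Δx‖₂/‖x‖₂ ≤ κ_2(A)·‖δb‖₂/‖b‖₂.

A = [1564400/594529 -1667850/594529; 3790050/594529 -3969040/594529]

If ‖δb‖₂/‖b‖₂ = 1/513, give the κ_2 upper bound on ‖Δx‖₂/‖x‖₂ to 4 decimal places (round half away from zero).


M = AᵀA = [99478262500/2091507289 -104449968000/2091507289; -104449968000/2091507289 109674568900/2091507289]. tr(M)=248695400/2486929, det(M)=250000/2486929
char-poly roots: 100 and 2500/2486929
so κ_2 = √(100 / (2500/2486929)) = 315.4000
bound on ‖Δx‖/‖x‖: κ·ε = 315.4000·1/513 = 0.6148

0.6148


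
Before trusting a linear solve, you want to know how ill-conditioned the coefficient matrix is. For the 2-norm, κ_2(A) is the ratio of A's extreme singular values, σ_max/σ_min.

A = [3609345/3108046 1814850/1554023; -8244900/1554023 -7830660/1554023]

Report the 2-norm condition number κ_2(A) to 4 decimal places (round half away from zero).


163.3750

AᵀA = [169506767025/5746549636 40355870625/1436637409; 40355870625/1436637409 38437190100/1436637409]; tr = 384370425/6832996, det = 202500/1708249
eigenvalues of AᵀA: λ = (tr ± √(tr²−4·det))/2 = 225/4, 3600/1708249
κ_2(A) = √(λ_max/λ_min) = √((225/4) / (3600/1708249)) = 163.3750


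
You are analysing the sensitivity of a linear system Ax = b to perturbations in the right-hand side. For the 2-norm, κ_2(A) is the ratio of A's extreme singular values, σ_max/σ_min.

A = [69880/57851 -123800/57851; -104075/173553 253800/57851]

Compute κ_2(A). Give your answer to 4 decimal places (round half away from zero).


6.2250

M = AᵀA = [189552025/104223681 -60401000/11580409; -60401000/11580409 275920000/11580409]. tr(M)=1590025/62001, det(M)=1000000/62001
char-poly roots: 25 and 40000/62001
so κ_2 = √(25 / (40000/62001)) = 6.2250


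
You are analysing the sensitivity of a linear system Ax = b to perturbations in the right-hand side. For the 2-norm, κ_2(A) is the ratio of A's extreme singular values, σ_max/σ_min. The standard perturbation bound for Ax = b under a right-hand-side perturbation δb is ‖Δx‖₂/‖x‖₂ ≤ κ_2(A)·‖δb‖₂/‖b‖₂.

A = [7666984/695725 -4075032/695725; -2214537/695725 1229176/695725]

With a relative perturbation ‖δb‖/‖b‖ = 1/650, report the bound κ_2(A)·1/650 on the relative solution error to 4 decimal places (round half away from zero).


AᵀA = [101898908449/774453241 -54344417400/774453241; -54344417400/774453241 28986815104/774453241]; tr = 452891777/2679769, det = 1827904/2679769
solving λ² − 452891777/2679769·λ + 1827904/2679769 = 0 gives λ = 169, 10816/2679769
σ_max=√169=13, σ_min=√(10816/2679769)=(104/1637) → κ = 204.6250
κ_2(A)·‖δb‖/‖b‖ = 0.3148

0.3148


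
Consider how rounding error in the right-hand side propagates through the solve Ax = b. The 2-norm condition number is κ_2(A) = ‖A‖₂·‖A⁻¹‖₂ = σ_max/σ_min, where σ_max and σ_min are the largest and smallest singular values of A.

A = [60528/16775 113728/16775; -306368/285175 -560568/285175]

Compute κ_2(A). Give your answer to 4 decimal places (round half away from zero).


335.5000

form AᵀA = [1844244736/130119649 3457820160/130119649; 3457820160/130119649 6483486784/130119649] with trace 28815680/450241 and determinant 16384/450241
char-poly roots: 64 and 256/450241
so κ_2 = √(64 / (256/450241)) = 335.5000


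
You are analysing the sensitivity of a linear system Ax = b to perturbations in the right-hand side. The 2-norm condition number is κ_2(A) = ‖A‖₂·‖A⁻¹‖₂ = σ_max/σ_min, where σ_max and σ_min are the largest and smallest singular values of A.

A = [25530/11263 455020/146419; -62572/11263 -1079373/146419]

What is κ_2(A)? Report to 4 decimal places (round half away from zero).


180.2080

form AᵀA = [4567036084/126855169 6088860612/126855169; 6088860612/126855169 8118871441/126855169] with trace 12685907525/126855169 and determinant 39062500/126855169
eigenvalues of AᵀA: λ = (tr ± √(tr²−4·det))/2 = 100, 390625/126855169
κ = σ_max/σ_min = 10/(625/11263) = 180.2080


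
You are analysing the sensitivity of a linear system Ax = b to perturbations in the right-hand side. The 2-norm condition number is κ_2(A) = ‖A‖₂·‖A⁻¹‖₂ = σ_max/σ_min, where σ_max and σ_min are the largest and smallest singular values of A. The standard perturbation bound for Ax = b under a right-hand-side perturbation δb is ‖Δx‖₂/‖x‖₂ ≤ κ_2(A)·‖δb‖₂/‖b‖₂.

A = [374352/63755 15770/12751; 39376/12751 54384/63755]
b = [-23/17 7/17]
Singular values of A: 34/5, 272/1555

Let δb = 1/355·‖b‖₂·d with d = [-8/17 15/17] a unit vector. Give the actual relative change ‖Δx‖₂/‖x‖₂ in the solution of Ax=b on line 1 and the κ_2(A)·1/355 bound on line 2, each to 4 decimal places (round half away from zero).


σ_max = 34/5, σ_min = 272/1555
κ = σ_max/σ_min = (34/5)/(272/1555) = 38.8750
worst-case relative error ≤ 38.8750 × 1/355 = 0.1095
solve Ax = b  →  x = [-1.3984 5.5452]
‖b‖₂ = 1.4142 and ‖x‖₂ = 5.7188
re-solving with b+δb shifts x by Δx of norm 0.0228
realised ‖Δx‖/‖x‖ = 0.0040
tightness: 0.0040 against a bound of 0.1095 (unrounded ratio ≈ 0.0364)

0.0040
0.1095


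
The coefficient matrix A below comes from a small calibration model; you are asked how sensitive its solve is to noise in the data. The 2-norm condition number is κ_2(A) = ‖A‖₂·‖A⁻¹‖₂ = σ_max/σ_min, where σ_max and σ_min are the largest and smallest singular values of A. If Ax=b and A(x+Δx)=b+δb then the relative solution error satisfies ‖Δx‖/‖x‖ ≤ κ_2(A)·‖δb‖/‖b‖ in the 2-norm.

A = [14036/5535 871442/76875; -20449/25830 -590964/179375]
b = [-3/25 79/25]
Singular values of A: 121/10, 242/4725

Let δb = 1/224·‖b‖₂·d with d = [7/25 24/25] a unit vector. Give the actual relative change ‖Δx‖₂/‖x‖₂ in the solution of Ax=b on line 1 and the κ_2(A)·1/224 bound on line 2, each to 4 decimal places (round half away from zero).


0.0047
1.0547

from the listed singular values, σ₁ = 121/10, σ_n = 242/4725
κ_2(A) = (121/10) / (242/4725) = 236.2500
bound on ‖Δx‖/‖x‖: κ·ε = 236.2500·1/224 = 1.0547
solve Ax = b  →  x = [-57.1639 12.7772]
‖b‖ = 3.1623, ‖x‖ = 58.5744
re-solving with b+δb shifts x by Δx of norm 0.2756
relative error = 0.0047
realised/bound (from unrounded values) ≈ 0.0045


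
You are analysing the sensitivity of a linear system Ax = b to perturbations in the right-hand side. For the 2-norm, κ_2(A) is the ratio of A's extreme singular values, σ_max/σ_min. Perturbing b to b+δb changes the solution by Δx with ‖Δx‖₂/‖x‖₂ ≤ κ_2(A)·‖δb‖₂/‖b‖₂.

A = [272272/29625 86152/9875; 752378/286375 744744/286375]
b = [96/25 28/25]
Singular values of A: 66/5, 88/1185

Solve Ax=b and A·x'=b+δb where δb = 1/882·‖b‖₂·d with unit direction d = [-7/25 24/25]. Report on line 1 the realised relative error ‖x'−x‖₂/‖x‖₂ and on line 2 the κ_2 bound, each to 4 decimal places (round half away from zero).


0.2015
0.2015

σ_max = 66/5, σ_min = 88/1185
κ = σ_max/σ_min = (66/5)/(88/1185) = 177.7500
bound on ‖Δx‖/‖x‖: κ·ε = 177.7500·1/882 = 0.2015
solve Ax = b  →  x = [0.2194 0.2090]
‖b‖₂ = 4.0000 and ‖x‖₂ = 0.3030
Δx = A⁻¹·δb where δb = 1/882·4.0000·d; ‖Δx‖ = 0.0611
realised ‖Δx‖/‖x‖ = 0.2015
realised/bound = 1 exactly: the bound is attained for this b and d


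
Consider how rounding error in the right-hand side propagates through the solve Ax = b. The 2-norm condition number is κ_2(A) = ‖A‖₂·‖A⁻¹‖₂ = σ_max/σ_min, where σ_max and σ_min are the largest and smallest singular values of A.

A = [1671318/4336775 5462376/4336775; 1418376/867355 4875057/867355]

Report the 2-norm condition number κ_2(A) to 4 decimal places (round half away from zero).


338.4800

M = AᵀA = [31581240804/11188350625 108266486328/11188350625; 108266486328/11188350625 371202897321/11188350625]. tr(M)=644454621/17901361, det(M)=202500/17901361
λ_max, λ_min = (644454621/17901361 ± √415307258425843641/320458725652321)/2 = 36, 5625/17901361
σ_max=√36=6, σ_min=√(5625/17901361)=(75/4231) → κ = 338.4800


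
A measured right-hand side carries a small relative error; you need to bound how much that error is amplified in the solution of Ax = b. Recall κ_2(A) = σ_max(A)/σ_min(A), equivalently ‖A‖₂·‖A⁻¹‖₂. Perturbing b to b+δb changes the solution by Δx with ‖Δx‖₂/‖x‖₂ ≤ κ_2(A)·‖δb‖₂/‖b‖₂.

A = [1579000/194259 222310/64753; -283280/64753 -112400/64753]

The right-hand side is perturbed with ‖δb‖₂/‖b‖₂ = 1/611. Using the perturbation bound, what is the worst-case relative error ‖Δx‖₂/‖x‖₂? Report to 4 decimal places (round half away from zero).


0.1798

M = AᵀA = [855860800/10044333 118858000/3348111; 118858000/3348111 16517300/1116037]. tr(M)=77270500/772641, det(M)=640000/772641
solving λ² − 77270500/772641·λ + 640000/772641 = 0 gives λ = 100, 6400/772641
κ = σ_max/σ_min = 10/(80/879) = 109.8750
perturbation bound = 109.8750·1/611 = 0.1798


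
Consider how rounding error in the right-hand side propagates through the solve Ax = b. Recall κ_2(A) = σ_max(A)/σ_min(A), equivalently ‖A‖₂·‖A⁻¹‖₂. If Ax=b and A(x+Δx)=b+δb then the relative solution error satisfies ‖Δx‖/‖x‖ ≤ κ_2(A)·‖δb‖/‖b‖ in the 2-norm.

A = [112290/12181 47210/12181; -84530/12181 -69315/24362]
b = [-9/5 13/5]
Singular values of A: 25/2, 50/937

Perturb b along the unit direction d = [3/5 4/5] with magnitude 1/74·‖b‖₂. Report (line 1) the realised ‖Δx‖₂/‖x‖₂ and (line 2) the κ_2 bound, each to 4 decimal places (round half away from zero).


largest singular value 25/2, smallest 50/937
κ = σ_max/σ_min = (25/2)/(50/937) = 234.2500
bound on ‖Δx‖/‖x‖: κ·ε = 234.2500·1/74 = 3.1655
solve Ax = b  →  x = [-7.4292 17.2062]
2-norm of b is 3.1623; of x, 18.7415
re-solving with b+δb shifts x by Δx of norm 0.8008
realised ‖Δx‖/‖x‖ = 0.0427
so the bound overstates the realised error by a factor of ≈ 74.0824 (computed from the unrounded values)

0.0427
3.1655
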